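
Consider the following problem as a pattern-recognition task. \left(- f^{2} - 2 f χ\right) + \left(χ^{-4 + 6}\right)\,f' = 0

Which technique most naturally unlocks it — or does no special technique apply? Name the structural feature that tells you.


Verdict: the homogeneous substitution — the slope is degree-zero homogeneous: the ratio substitution v = f/χ collapses it. A Bernoulli substitution is a fair alternative on this equation directly; the homogeneous reading takes it as given.


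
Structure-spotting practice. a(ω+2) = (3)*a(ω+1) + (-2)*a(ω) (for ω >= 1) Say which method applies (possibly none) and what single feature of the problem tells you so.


Best approach: the characteristic-root method — the recurrence is linear and homogeneous with constant coefficients, so the ansatz r^ω turns it into a polynomial equation for r.


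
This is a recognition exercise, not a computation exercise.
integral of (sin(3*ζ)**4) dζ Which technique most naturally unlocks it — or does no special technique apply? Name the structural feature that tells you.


Verdict: a trigonometric identity — even powers like sin(3*ζ)**4 never integrate directly; the half-angle identity lowers the degree first.


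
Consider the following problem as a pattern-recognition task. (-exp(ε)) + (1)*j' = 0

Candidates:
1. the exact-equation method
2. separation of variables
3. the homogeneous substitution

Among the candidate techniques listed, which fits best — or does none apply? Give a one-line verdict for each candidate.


Diagnosis: no special technique — solved for the derivative, j never appears on the right — this is a direct integration in ε, not a differential-equations problem at heart.
- the exact-equation method — with the unknown absent from both coefficients, the cross-partial test holds emptily — nothing for the exact method to work on.
- separation of variables — with no unknown in the slope, separating variables is a formality — the equation integrates directly.
- the homogeneous substitution: the ratio of the variables does not determine the slope.


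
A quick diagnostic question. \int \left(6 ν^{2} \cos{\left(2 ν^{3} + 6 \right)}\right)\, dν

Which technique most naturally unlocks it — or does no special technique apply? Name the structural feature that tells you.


Diagnosis: u-substitution — differentiating the inner expression 2 ν^{3} + 6 produces the factor 6 ν^{2} up to a constant multiple, so substituting u = 2 ν^{3} + 6 reduces everything to a one-variable integral in u.


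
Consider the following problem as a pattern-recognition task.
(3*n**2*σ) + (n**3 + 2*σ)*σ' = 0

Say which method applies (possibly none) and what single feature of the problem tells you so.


Diagnosis: the exact-equation method — the cross partial derivatives of 3*n**2*σ and n**3 + 2*σ agree, so the left side is the total differential of one potential in n and σ.


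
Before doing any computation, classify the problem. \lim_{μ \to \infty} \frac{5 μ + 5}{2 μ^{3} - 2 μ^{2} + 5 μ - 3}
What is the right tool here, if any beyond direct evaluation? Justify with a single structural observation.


Technique: dominant-term comparison — as μ grows, only the highest-degree terms matter — compare leading terms and read the limit off. l'Hôpital's at-infinity variant applies to the expression viewed as a single quotient; the leading-term comparison is the direct route.


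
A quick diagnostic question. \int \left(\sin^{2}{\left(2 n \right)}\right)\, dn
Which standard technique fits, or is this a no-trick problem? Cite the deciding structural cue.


Diagnosis: a trigonometric identity — the even trigonometric power \sin^{2}{\left(2 n \right)} reduces by a double-angle identity before any integration is attempted.


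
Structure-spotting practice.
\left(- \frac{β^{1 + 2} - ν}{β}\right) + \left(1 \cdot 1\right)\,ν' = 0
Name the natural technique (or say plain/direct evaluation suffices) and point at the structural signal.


Technique: a linear integrating factor — linear in the unknown with genuine forcing: multiply through by the exponential of the integrated coefficient and the left side closes into one derivative.


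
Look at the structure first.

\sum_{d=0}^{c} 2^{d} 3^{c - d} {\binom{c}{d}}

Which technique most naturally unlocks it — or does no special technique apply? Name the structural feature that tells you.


Verdict: the binomial theorem — the summand is term d of a binomial expansion in 2 and 3; the whole sum is a single power.


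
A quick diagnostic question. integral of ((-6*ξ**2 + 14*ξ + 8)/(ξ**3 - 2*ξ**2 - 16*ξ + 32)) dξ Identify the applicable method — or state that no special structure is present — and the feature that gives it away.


Technique: partial fractions — the integrand is a proper rational function and its denominator ξ**3 - 2*ξ**2 - 16*ξ + 32 factors into distinct pieces, so it splits into simple fractions.


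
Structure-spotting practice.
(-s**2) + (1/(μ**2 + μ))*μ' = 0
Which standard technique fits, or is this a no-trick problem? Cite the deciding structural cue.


Diagnosis: separation of variables — the derivative equals a pure function of s (namely s**2) times a pure function of μ (namely μ**2 + μ); divide and integrate each side. A Bernoulli substitution applies to this equation as given; separation takes the same equation in its displayed form.


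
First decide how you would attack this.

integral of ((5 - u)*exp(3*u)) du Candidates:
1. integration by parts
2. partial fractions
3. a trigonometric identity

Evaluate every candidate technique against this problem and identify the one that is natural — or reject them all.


Method: integration by parts — differentiate 5 - u, integrate exp(3*u): each pass lowers the polynomial degree, so parts terminates.
- integration by parts: yes — fits the structure here.
- partial fractions: there is no rational-function structure to decompose.
- a trigonometric identity — there is no trigonometric structure at all — the integrand carries no sine or cosine to rewrite.


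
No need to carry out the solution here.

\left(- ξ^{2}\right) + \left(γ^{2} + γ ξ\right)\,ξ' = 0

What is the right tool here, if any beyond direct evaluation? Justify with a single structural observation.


Technique: the homogeneous substitution — the slope is degree-zero homogeneous: the ratio substitution v = ξ/γ collapses it. This can also be massaged into Bernoulli form (the roles of the variables may need exchanging); the homogeneous substitution avoids that setup.


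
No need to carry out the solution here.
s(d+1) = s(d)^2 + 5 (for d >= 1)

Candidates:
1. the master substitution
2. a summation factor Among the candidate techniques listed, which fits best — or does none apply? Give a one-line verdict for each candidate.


Method: no special technique — a nonlinear dependence on earlier terms breaks linearity, and with it every superposition-based closed form.
- the master substitution — the recursion steps by a constant offset, so exponential reindexing is pointless.
- a summation factor — the recursion is nonlinear — outside the first-order linear family a summation factor addresses.


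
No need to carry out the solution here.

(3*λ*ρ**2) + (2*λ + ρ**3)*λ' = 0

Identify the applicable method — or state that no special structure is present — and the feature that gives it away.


Verdict: the exact-equation method — take the mixed partials of 3*λ*ρ**2 and 2*λ + ρ**3: they are equal, which certifies an exact differential.


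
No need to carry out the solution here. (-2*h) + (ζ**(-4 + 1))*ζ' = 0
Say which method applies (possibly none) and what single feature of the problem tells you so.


Best approach: separation of variables — solved for the derivative, the right side splits multiplicatively into a function of each variable alone — divide and integrate each side. One could also solve this as an exact equation; with each coefficient in its own variable, separating is the same work with fewer steps.


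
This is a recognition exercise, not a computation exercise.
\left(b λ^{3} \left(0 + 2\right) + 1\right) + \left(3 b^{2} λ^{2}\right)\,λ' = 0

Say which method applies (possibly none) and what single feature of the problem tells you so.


Method: the exact-equation method — the mixed-partials test passes for (b λ^{3} \left(0 + 2\right) + 1) and 3 b^{2} λ^{2}, so a potential function exists as presented.


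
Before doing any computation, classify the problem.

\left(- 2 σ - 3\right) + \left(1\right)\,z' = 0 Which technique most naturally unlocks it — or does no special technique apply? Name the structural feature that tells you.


Diagnosis: no special technique — the slope is a pure function of σ; integrate both sides and be done.


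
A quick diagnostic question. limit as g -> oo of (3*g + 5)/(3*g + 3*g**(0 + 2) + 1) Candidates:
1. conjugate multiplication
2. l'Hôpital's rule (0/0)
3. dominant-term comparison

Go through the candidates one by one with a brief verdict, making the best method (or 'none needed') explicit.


Method: dominant-term comparison — growth-rate triage: the leading powers of g decide the limit, everything else is noise.
- conjugate multiplication: there are no radicals in tension whose conjugate would simplify matters.
- l'Hôpital's rule (0/0) — no 0/0 form appears: written as one quotient, top and bottom both grow without bound, and the ratio is decided by their leading terms.
- dominant-term comparison: applies; the problem has the shape this method handles.


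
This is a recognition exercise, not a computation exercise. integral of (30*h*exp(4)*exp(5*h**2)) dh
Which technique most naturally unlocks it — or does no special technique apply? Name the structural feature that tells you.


Diagnosis: u-substitution — collected, the integrand has one factor that is, up to a constant, the derivative of an inner expression the rest depends on — substitute for that inner expression.


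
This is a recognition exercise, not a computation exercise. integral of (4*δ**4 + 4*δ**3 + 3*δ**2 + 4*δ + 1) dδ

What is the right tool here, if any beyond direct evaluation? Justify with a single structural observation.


Method: no special technique — a term-by-term power-rule job in δ; no substitution or rearrangement earns its keep here.


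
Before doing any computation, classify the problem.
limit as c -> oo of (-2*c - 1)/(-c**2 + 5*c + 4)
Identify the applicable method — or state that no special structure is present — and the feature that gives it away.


Verdict: dominant-term comparison — growth-rate triage: the leading powers of c decide the limit, everything else is noise. Differentiating the expression as a single quotient would eventually settle it as well; matching dominant growth settles it immediately.


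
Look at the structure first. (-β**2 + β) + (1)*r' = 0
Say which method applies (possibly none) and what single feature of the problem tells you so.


Verdict: no special technique — solved for the derivative, r never appears on the right — this is a direct integration in β, not a differential-equations problem at heart.


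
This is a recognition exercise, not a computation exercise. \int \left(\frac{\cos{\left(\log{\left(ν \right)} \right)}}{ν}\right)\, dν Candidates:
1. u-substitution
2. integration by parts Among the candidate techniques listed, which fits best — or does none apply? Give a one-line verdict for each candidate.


Verdict: u-substitution — the only nontrivial dependence routes through \log{\left(ν \right)}, whose derivative supplies the leftover factor up to a constant multiple — u = \log{\left(ν \right)} flattens it.
- u-substitution: applicable, and directly so.
- integration by parts — there is no nonconstant-polynomial-times-kernel split with an exp, sine, cosine (degree-1 argument), or logarithm partner.


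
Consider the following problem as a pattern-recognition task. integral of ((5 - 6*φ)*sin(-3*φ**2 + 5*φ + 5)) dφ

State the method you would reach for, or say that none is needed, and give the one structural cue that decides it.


Verdict: u-substitution — gathered as a product, the integrand carries the factor 5 - 6*φ — up to a constant, the derivative of the inner expression -3*φ**2 + 5*φ + 5 — so u = -3*φ**2 + 5*φ + 5 collapses the integral.


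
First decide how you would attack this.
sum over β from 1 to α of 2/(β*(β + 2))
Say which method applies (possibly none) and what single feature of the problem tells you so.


Verdict: telescoping — 2/(β*(β + 2)) hides a difference of shifted reciprocals — decompose it and the middle of the sum vanishes.


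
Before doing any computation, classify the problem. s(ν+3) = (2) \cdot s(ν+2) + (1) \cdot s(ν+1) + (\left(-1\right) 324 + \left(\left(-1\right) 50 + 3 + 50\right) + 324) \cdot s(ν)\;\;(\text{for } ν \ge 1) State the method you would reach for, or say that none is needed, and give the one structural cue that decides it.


Verdict: the characteristic-root method — constant coefficients and linearity mean the ansatz r^ν reduces it to solving the characteristic polynomial.


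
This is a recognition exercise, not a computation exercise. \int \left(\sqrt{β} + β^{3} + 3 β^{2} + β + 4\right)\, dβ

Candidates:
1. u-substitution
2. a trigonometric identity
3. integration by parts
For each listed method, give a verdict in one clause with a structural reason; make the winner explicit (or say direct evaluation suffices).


Technique: no special technique — a term-by-term power-rule job in β; no substitution or rearrangement earns its keep here.
- u-substitution: no subexpression of the integrand serves as a whole-integral substitution inner — individual terms may offer their own, but none carries its derivative as a factor of the full integrand; a working change of variable would have to be constructed from outside the expression.
- a trigonometric identity: there is no trigonometric structure at all — the integrand carries no sine or cosine to rewrite.
- integration by parts: the nonconstant-polynomial-times-standard-kernel pattern (an exp, sine, cosine, or logarithm partner) is absent.


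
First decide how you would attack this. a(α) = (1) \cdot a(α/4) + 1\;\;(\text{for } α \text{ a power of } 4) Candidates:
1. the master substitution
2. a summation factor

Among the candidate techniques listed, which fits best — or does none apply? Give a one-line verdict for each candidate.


Diagnosis: the master substitution — treat m = log base 4 of α as the new clock: one recursion step advances m by one while α scales by 4.
- the master substitution — yes — fits the structure here.
- a summation factor: the recursion divides its index rather than shifting it — there is no previous-term chain for a summation factor to telescope.


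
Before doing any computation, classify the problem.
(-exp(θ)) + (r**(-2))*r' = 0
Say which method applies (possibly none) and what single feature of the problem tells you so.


Diagnosis: separation of variables — solved for the derivative, the right side splits multiplicatively into a function of each variable alone — divide and integrate each side. The cross-partial test also passes here (vacuously, each side single-variable); the potential-function route would work, separation is simply more immediate.


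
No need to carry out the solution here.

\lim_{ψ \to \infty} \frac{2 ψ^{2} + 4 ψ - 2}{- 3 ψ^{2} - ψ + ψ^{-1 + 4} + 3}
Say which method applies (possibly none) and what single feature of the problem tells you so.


Method: dominant-term comparison — divide through by the highest power of ψ; every lower-order term dies and the dominant terms decide the limit. Differentiating the expression as a single quotient would eventually settle it as well; matching dominant growth settles it immediately.


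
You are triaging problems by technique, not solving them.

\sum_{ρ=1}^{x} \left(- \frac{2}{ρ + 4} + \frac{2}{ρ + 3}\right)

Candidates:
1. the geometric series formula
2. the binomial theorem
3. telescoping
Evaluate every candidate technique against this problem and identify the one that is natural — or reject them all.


Verdict: telescoping — the piece each term subtracts is \frac{2}{ρ + 3} advanced by one index, and it reappears with a plus sign leading the following term — the sum collapses to its boundary terms.
- the geometric series formula — the ratio of consecutive terms depends on the index.
- the binomial theorem: there is no sum-raised-to-a-power identity hiding in these terms.
- telescoping — yes — fits the structure here.


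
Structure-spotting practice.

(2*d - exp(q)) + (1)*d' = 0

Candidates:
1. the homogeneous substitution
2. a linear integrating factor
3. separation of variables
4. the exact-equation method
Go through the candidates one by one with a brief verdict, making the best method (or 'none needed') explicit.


Technique: a linear integrating factor — the unknown enters only to the first power against a nonzero forcing term — the integrating-factor template applies directly.
- the homogeneous substitution: rescaling both variables together changes the slope, so no ratio substitution collapses it.
- a linear integrating factor: yes — fits the structure here.
- separation of variables — the two dependences are entangled, not a clean product of one-variable pieces.
- the exact-equation method: the cross partial derivatives disagree, so no single potential exists.


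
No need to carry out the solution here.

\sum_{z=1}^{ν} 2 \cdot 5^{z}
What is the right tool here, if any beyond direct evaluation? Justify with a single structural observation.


Best approach: the geometric series formula — check a ratio of consecutive terms: it is 5, independent of the index, so the geometric formula closes the sum.


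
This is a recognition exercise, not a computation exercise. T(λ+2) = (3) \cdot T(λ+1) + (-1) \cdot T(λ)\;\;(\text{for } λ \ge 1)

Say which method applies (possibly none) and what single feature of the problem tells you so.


Best approach: the characteristic-root method — constant coefficients and linearity mean the ansatz r^λ reduces it to solving the characteristic polynomial.


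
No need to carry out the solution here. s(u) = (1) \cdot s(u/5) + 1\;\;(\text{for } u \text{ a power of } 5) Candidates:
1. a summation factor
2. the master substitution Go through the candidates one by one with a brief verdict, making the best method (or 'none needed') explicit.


Diagnosis: the master substitution — the argument contracts 5-fold per step: reindex u exponentially and solve the linear recurrence in the new index.
- a summation factor: the recursion divides its index rather than shifting it — there is no previous-term chain for a summation factor to telescope.
- the master substitution: yes — fits the structure here.


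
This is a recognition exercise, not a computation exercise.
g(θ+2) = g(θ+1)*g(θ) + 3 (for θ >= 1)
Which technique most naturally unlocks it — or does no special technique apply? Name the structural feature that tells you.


Technique: no special technique — the map from one term to the next is curved, not linear, so linear closed-form machinery does not attach.


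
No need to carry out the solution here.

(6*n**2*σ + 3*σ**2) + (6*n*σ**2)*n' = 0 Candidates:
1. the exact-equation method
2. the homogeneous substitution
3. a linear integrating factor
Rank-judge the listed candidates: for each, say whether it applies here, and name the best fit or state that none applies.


Technique: the exact-equation method — take the mixed partials of 6*n**2*σ + 3*σ**2 and 6*n*σ**2: they are equal, which certifies an exact differential.
- the exact-equation method — applies; the problem has the shape this method handles.
- the homogeneous substitution: the slope changes under joint rescaling, failing the degree-zero test.
- a linear integrating factor: the unknown enters nonlinearly (through a power, a denominator, or a transcendental function), which the linear integrating-factor recipe cannot absorb as-is — any repair would come from a preliminary substitution, not the factor.


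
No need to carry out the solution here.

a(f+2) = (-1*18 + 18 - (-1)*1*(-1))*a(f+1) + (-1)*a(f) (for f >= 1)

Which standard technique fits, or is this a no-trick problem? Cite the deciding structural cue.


Best approach: the characteristic-root method — this is the constant-coefficient homogeneous case — the whole solution in f reduces to a polynomial's roots.


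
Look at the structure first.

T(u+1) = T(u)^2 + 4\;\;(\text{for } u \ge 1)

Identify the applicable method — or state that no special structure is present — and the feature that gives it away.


Diagnosis: no special technique — the sequence value feeds back through itself nonlinearly — linear superposition fails, and every superposition-based closed form fails with it.


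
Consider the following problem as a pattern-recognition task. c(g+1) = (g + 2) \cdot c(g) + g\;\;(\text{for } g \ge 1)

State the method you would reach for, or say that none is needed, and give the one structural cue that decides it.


Best approach: a summation factor — one step of memory with a weight g + 2 that changes as the index grows — the summation-factor construction is built for this.


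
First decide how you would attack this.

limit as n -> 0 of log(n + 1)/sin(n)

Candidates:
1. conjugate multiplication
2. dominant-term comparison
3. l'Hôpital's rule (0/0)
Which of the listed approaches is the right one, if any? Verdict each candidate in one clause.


Technique: l'Hôpital's rule (0/0) — the 0/0 form at 0 is the signature situation for l'Hôpital's rule. Known elementary limits would finish this too — the rule just bypasses the case analysis.
- conjugate multiplication: no divergent radical difference is present for a conjugate pair to cancel.
- dominant-term comparison: this limit is not decided by comparing leading-term growth at infinity.
- l'Hôpital's rule (0/0): yes — fits the structure here.


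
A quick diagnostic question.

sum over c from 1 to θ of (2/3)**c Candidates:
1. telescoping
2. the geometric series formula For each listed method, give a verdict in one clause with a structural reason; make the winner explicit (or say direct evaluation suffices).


Method: the geometric series formula — each summand is the previous one scaled by 2/3; that constant multiplier is itself the geometric structure.
- telescoping: the terms as presented offer no neighboring cancellation — a telescoping rewrite may exist, but the displayed structure does not hand one over.
- the geometric series formula: applicable, and directly so.


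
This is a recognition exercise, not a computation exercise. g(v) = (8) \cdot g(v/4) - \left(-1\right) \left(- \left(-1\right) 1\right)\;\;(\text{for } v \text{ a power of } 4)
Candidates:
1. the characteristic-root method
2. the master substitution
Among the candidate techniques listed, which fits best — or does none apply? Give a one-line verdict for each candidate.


Method: the master substitution — treat m = log base 4 of v as the new clock: one recursion step advances m by one while v scales by 4.
- the characteristic-root method: a divided-index call is not the fixed-shift linear shape that characteristic roots solve.
- the master substitution — a fit — the right tool for this form.


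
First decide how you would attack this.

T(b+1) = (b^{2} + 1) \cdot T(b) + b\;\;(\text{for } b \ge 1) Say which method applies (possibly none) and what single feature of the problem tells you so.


Method: a summation factor — normalize by the running product of b^{2} + 1: the left side becomes a difference, and differences sum.


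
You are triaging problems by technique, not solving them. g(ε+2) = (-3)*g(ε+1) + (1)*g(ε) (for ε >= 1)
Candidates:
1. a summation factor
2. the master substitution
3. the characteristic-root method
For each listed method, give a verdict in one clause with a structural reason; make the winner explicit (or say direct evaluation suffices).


Method: the characteristic-root method — because shifting ε leaves the equation's coefficients unchanged, exponential trials reduce it to algebra.
- a summation factor — a summation factor telescopes one-step recursions; this one carries higher-order memory.
- the master substitution: the recursion shifts the index rather than dividing it.
- the characteristic-root method — a fit — the right tool for this form.


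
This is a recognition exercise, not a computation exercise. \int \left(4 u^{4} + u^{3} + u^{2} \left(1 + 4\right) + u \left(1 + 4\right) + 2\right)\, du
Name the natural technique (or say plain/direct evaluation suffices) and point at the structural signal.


Diagnosis: no special technique — the integrand is a sum of constant multiples of powers of u — integrate term by term.


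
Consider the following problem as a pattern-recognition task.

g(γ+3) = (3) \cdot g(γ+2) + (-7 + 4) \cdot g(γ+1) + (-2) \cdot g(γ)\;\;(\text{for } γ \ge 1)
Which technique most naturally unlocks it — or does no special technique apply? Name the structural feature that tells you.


Method: the characteristic-root method — linear, homogeneous, constant coefficients: solutions of the form r^γ exist — find the roots of the characteristic polynomial.


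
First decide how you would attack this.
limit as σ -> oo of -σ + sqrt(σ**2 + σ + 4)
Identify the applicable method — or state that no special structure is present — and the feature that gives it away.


Best approach: conjugate multiplication — turning the difference into a conjugate-rationalized ratio makes the limit readable.


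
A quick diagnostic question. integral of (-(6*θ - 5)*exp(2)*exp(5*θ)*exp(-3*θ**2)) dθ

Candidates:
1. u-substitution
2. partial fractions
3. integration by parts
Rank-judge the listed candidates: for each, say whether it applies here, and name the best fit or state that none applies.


Method: u-substitution — collected, the integrand has one factor that is, up to a constant, the derivative of an inner expression the rest depends on — substitute for that inner expression.
- u-substitution — yes, a natural case for it.
- partial fractions — the expression is not a ratio of polynomials that decomposes further.
- integration by parts — the non-polynomial partner is not one of the parts kernels — exp, sine, or cosine with a degree-1 argument, or a logarithm.


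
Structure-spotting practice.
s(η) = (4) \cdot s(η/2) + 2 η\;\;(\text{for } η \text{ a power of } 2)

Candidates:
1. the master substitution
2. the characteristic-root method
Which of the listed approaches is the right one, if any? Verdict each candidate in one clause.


Technique: the master substitution — treat m = log base 2 of η as the new clock: one recursion step advances m by one while η scales by 2.
- the master substitution — applies; the problem has the shape this method handles.
- the characteristic-root method — a divided-index call is not the fixed-shift linear shape that characteristic roots solve.


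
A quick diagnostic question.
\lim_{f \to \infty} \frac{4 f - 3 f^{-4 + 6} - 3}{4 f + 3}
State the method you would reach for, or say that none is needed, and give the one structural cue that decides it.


Diagnosis: dominant-term comparison — at large f only the top-degree terms survive; compare the leading terms and the limit falls out. As a single quotient, the ∞/∞ shape would yield to repeated differentiation as well — the growth comparison gets there in one look.


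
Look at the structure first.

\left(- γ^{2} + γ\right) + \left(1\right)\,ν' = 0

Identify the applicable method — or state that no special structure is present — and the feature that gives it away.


Best approach: no special technique — the slope is a pure function of γ; integrate both sides and be done.


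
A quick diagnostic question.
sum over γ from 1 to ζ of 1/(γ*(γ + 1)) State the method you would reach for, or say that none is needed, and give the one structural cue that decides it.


Diagnosis: telescoping — 1/(γ*(γ + 1)) is a collapsed telescope: expand it into simple fractions to see the cancellation.


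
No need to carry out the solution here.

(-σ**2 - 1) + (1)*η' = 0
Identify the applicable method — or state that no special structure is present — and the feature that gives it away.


Technique: no special technique — with η absent the equation is not coupled at all: direct integration in σ.


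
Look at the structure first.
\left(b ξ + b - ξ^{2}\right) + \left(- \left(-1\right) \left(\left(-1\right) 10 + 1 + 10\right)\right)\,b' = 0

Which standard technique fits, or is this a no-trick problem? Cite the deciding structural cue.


Diagnosis: a linear integrating factor — linear in the unknown with genuine forcing: multiply through by the exponential of the integrated coefficient and the left side closes into one derivative.


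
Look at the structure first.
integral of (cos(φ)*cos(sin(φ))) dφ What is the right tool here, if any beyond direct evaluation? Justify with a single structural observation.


Verdict: u-substitution — structure check: outer function, inner expression sin(φ), inner derivative as a factor — the classic u = sin(φ) pattern.


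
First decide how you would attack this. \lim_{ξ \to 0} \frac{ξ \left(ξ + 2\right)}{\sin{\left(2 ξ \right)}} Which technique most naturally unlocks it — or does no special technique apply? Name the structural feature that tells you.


Method: l'Hôpital's rule (0/0) — both numerator and denominator vanish at 0: the genuine 0/0 indeterminate that l'Hôpital exists for. The standard small-argument limits would also carry it; the rule is the systematic route.


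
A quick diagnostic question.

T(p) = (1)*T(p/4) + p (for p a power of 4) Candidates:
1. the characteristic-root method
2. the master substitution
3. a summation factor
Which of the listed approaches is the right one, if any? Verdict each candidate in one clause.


Best approach: the master substitution — divide-the-index recursion (p/4 inside the call) straightens out once the index is rewritten as 4^m.
- the characteristic-root method — a divided-index call is not the fixed-shift linear shape that characteristic roots solve.
- the master substitution — applicable, and directly so.
- a summation factor — the recursion divides its index rather than shifting it — there is no previous-term chain for a summation factor to telescope.


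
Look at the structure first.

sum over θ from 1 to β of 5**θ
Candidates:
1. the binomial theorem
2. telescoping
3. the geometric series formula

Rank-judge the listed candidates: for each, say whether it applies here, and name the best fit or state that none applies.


Method: the geometric series formula — the ratio of consecutive terms is the constant 5, independent of the index — a geometric sum.
- the binomial theorem: the terms do not reassemble into a binomial power.
- telescoping: in the displayed form, no term reappears at a neighboring index to cancel against.
- the geometric series formula — yes, a natural case for it.


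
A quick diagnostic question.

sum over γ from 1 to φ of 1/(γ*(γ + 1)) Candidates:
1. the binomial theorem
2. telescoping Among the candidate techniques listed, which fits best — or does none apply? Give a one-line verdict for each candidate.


Method: telescoping — the denominator's roots in 1/(γ*(γ + 1)) sit an integer apart: decomposition produces a self-cancelling chain.
- the binomial theorem — the terms do not reassemble into a binomial power.
- telescoping — applicable, and directly so.


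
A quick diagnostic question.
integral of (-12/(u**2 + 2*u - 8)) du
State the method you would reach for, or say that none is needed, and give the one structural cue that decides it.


Technique: partial fractions — rational integrand, reducible denominator u**2 + 2*u - 8: decompose first, integrate second.


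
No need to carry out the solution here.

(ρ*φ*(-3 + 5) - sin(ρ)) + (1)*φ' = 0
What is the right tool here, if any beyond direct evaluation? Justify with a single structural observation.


Technique: a linear integrating factor — the unknown enters only to the first power against a nonzero forcing term — the integrating-factor template applies directly.


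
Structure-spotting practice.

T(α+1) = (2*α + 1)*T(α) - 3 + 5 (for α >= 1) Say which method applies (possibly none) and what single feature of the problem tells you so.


Method: a summation factor — because the multiplier 2*α + 1 is index-dependent, divide through by its running product and sum the resulting differences.


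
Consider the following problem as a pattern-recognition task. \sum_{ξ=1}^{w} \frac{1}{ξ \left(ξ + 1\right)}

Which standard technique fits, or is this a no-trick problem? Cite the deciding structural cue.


Method: telescoping — after splitting \frac{1}{ξ \left(ξ + 1\right)} into partial fractions, the pieces are shifted copies of one function and cancel telescopically.


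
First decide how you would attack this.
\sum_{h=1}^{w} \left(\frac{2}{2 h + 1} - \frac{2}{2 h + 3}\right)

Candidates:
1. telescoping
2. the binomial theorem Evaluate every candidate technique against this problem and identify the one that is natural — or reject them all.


Diagnosis: telescoping — write out three consecutive terms and watch the interior cancel: the advanced copy one term subtracts reappears as the very next term's leading piece, pair after pair.
- telescoping — applies; the problem has the shape this method handles.
- the binomial theorem: no binomial coefficients pair with matched powers.


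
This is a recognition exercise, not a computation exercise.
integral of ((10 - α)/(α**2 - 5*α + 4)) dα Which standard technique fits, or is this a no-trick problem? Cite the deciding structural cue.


Method: partial fractions — the integrand is a proper rational function and its denominator α**2 - 5*α + 4 factors into distinct pieces, so it splits into simple fractions.


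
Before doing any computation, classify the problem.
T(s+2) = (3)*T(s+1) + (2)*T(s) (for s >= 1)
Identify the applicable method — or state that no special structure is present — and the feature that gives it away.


Best approach: the characteristic-root method — every coefficient is a fixed number and the forcing is zero — substitute r^s and read off the root equation.


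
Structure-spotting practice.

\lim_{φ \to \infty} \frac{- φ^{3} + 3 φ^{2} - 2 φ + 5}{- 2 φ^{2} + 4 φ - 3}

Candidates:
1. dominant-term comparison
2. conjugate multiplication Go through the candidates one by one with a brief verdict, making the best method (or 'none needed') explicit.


Method: dominant-term comparison — divide through by the highest power of φ; every lower-order term dies and the dominant terms decide the limit.
- dominant-term comparison — yes — fits the structure here.
- conjugate multiplication — rationalization has no target — no divergent radical difference appears.


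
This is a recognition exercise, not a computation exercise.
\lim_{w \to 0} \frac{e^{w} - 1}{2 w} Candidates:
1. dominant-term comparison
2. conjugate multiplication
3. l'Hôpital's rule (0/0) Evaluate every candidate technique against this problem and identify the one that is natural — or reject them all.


Method: l'Hôpital's rule (0/0) — plug in 0: top and bottom both hit zero, so differentiate each and retry. A local series expansion at the point resolves it as well; the rule is the packaged version of that step.
- dominant-term comparison — this limit is not decided by comparing leading-term growth at infinity.
- conjugate multiplication: rationalization has no target — no divergent radical difference appears.
- l'Hôpital's rule (0/0) — applicable, and directly so.


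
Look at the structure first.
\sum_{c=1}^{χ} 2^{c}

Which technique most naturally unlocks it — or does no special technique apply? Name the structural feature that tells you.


Method: the geometric series formula — the ratio of consecutive terms is the constant 2, independent of the index — a geometric sum.


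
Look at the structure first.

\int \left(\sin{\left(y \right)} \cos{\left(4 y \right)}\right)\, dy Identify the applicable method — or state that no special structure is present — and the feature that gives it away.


Best approach: a trigonometric identity — distinct frequencies under one product (\sin{\left(y \right)} \cos{\left(4 y \right)}): the product-to-sum identity is the systematic route to an integrable form.


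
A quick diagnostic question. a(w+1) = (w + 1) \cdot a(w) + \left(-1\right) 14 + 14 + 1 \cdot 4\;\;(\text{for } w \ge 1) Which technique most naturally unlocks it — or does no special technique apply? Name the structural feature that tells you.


Technique: a summation factor — first-order, linear, moving coefficient w + 1: the discrete analogue of an integrating factor handles it.


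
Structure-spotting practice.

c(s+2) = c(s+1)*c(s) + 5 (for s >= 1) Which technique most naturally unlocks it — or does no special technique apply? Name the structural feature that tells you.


Method: no special technique — nonlinear feedback in the recursion rules out every root- or factor-based technique.


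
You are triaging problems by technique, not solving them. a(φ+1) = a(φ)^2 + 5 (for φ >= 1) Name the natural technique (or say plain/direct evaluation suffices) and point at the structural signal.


Verdict: no special technique — the update rule curves (it is not linear in the unknown sequence), so no superposition-based closed form attaches — iterate or study it directly.


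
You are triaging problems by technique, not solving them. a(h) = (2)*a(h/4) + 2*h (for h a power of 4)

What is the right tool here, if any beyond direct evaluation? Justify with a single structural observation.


Method: the master substitution — the call at h/4 makes this multiplicative recursion; the master-style substitution converts it to additive.


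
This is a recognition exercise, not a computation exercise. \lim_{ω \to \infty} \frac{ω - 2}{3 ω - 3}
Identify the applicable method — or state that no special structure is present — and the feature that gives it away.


Technique: dominant-term comparison — at large ω only the top-degree terms survive; compare the leading terms and the limit falls out. Differentiating the expression as a single quotient would eventually settle it as well; matching dominant growth settles it immediately.


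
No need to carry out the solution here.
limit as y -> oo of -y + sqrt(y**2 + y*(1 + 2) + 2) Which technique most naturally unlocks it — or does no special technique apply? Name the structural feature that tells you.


Method: conjugate multiplication — both pieces blow up but their difference is finite; the conjugate trick rationalizes sqrt(y**2 + y*(1 + 2) + 2) - y.


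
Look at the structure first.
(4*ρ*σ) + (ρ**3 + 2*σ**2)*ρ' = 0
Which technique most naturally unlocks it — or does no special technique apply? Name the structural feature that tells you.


Best approach: the exact-equation method — 4*ρ*σ and ρ**3 + 2*σ**2 pass the exactness check on the nose, so no integrating factor in σ or ρ is needed at all.


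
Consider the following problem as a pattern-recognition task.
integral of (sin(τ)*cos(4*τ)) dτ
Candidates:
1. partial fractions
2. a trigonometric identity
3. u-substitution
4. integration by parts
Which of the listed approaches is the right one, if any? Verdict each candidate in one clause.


Verdict: a trigonometric identity — split sin(τ)*cos(4*τ) with the angle-addition identities: the resulting sum integrates term by term.
- partial fractions: there is no rational-function structure to decompose.
- a trigonometric identity — a fit — the right tool for this form.
- u-substitution: no subexpression of the integrand serves as a whole-integral substitution inner — individual terms may offer their own, but none carries its derivative as a factor of the full integrand; a working change of variable would have to be constructed from outside the expression.
- integration by parts — not the fit here: there is no polynomial factor to ladder down — parts can still close the trigonometric product by recursion, though the identity rewrite is the direct route.
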